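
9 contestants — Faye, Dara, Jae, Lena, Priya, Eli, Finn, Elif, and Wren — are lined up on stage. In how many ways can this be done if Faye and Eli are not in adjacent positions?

282240

There are 9! = 362880 arrangements in all. If Faye and Eli are adjacent, merging them into one block gives 2·(8)! = 80640 arrangements.
So 362880 − 80640 = 282240 arrangements keep them apart.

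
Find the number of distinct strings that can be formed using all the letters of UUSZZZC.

420

The 7 letters of UUSZZZC have repeats: U appearing twice and Z appearing 3 times.
So there are 7! / (3!·2!) = 420 distinguishable arrangements.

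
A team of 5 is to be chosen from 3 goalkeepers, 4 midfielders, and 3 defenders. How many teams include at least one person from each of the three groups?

Total 5-person selections from all 10: C(10,5) = 252.
Subtract selections that omit an entire group: no goalkeepers → C(7,5) = 21; no midfielders → C(6,5) = 6; no defenders → C(7,5) = 21.
Add back selections omitting two groups (i.e. drawn from a single group): C(3,5) + C(4,5) + C(3,5) = 0.
By inclusion–exclusion: 252 − 48 + 0 = 204.

204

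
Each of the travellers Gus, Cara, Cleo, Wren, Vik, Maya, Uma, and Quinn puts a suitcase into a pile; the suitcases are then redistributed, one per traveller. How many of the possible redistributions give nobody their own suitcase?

14833

This is the derangement count D_8: permutations of 8 items with no fixed point.
By inclusion–exclusion this is Σ_{j=0}^{8} (−1)^j C(8,j)·(8−j)!.
Computing: 40320 − 40320 + 20160 − 6720 + 1680 − 336 + 56 − 8 + 1 = 14833.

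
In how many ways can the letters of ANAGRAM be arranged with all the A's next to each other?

120

Treat the 3 copies of A as a single block. The multiset to arrange is then {AAA, G, M, N, R}, 5 items in all.
All 5 items are distinct, so there are (5)! = 120 arrangements.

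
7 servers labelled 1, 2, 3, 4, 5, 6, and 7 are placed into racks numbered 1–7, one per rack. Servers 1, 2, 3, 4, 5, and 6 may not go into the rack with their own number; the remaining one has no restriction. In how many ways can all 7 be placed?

2119

Let Aᵢ (for 1 ≤ i ≤ 6) be the placements that put server i in its forbidden rack. Any j of these fix j positions, leaving (7−j)! ways to fill the rest, and there are C(6,j) ways to pick which j.
By inclusion–exclusion, the number of valid placements is Σ_{j=0}^{6} (−1)^j C(6,j)·(7−j)!.
Computing: 5040 − 4320 + 1800 − 480 + 90 − 12 + 1 = 2119.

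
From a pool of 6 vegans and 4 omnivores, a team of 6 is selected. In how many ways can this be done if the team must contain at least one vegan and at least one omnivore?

209

With no constraint there are C(10,6) = 210 possible selections.
Selections missing a whole group: no vegans → C(4,6) = 0; no omnivores → C(6,6) = 1.
Both groups omitted at once is impossible, so 210 − 1 = 209.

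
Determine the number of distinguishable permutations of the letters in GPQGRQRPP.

The 9 letters of GPQGRQRPP have repeats: G appearing twice, P appearing 3 times, Q appearing twice, and R appearing twice.
Dividing 9! = 362880 by 3!·2!·2!·2! = 48 for the repeated letters gives 7560.

7560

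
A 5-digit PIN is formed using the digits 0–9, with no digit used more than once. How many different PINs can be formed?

30240

This is a permutation of 5 out of 10: P(10,5) = 10!/5!.
That product is 10 × 9 × 8 × 7 × 6 = 30240.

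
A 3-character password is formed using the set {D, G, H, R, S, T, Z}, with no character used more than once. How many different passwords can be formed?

This is a permutation of 3 out of 7: P(7,3) = 7!/4!.
7 × 6 × 5 = 210.

210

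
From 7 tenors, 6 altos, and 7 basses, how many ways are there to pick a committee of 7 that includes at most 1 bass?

Split by how many basses are chosen (0 through 1).
Sum: C(7,0)·C(13,7) + C(7,1)·C(13,6) = 1716 + 12012 = 13728.

13728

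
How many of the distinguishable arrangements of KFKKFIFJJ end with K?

1680

Fix K in the last position and arrange the remaining 8 letters.
Those 8 letters have F appearing 3 times, J appearing twice, and K appearing twice, giving (8)!/(3!·2!·2!) = 1680.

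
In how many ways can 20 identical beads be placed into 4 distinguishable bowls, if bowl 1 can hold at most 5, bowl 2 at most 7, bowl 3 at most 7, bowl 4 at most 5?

Without the upper bounds there are C(23,3) = 1771 ways to split 20 among 4 bowls.
Subtract solutions that violate a single cap (substitute x_i' = x_i − (cap_i+1)): x_1 ≥ 6 gives C(17,3) = 680; x_2 ≥ 8 gives C(15,3) = 455; x_3 ≥ 8 gives C(15,3) = 455; x_4 ≥ 6 gives C(17,3) = 680. Together 2270.
Add back pairs where two caps are both exceeded: 84 + 84 + 165 + 35 + 84 + 84 = 536.
Subtract triples: 0 + 1 + 1 + 0 = 2.
By inclusion–exclusion the count is 1771 − 2270 + 536 − 2 = 35.

35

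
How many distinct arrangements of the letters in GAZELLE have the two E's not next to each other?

Total arrangements of GAZELLE: 7!/(2!·2!) = 1260.
Arrangements with the E's together: treat EE as one letter, giving (6)!/(2!) = 360.
Subtracting, 1260 − 360 = 900 arrangements keep the E's apart.

900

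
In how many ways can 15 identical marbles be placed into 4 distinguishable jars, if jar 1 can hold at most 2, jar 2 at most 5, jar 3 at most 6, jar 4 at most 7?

Without the upper bounds there are C(18,3) = 816 ways to split 15 among 4 jars.
Subtract solutions that violate a single cap (substitute x_i' = x_i − (cap_i+1)): x_1 ≥ 3 gives C(15,3) = 455; x_2 ≥ 6 gives C(12,3) = 220; x_3 ≥ 7 gives C(11,3) = 165; x_4 ≥ 8 gives C(10,3) = 120. Together 960.
Add back pairs where two caps are both exceeded: 84 + 56 + 35 + 10 + 4 + 1 = 190.
By inclusion–exclusion the count is 816 − 960 + 190 = 46.

46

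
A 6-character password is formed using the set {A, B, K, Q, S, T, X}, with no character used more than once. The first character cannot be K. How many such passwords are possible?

The first character has 7−1 = 6 choices (anything except K).
The remaining 5 characters are filled from the other 6 symbols without repetition: 6 × 5 × 4 × 3 × 2 = 720.
Total: 6 × 720 = 4320.

4320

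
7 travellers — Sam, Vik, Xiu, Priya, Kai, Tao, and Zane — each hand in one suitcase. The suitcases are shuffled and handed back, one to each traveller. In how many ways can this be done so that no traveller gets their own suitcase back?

Let Aᵢ be the assignments in which traveller i gets their own suitcase. We want the size of the complement of A₁∪…∪A_7.
By inclusion–exclusion this is Σ_{j=0}^{7} (−1)^j C(7,j)·(7−j)!.
Computing: 5040 − 5040 + 2520 − 840 + 210 − 42 + 7 − 1 = 1854.

1854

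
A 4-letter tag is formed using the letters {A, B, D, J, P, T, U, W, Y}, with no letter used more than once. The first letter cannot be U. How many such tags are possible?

The first letter has 9−1 = 8 choices (anything except U).
The remaining 3 letters are filled from the other 8 symbols without repetition: 8 × 7 × 6 = 336.
Total: 8 × 336 = 2688.

2688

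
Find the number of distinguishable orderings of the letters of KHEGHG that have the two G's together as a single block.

Treat the 2 copies of G as a single block. The multiset to arrange is then {GG, E, H, H, K}, 5 items in all.
That gives (5)!/(2!) = 60 arrangements.

60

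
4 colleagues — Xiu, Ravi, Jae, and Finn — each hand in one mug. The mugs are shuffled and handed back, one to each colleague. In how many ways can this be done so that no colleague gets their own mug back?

This is the derangement count D_4: permutations of 4 items with no fixed point.
By inclusion–exclusion this is Σ_{j=0}^{4} (−1)^j C(4,j)·(4−j)!.
Computing: 24 − 24 + 12 − 4 + 1 = 9.

9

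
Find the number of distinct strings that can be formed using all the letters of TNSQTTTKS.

Letter multiplicities in TNSQTTTKS: K×1, N×1, Q×1, S×2, T×4.
The number of distinct arrangements is 9!/(4!·2!) = 362880/48 = 7560.

7560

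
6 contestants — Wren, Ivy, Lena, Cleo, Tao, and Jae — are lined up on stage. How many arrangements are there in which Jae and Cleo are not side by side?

Of the 6! = 720 arrangements, those with Jae and Cleo adjacent number 2 × 5! = 240 (treat the pair as a block with 2 internal orders).
Complementary counting: 720 − 240 = 480.

480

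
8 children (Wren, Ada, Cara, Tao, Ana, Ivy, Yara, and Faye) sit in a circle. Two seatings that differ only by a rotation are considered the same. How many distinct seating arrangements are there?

5040

Seat Wren anywhere (absorbing the rotational symmetry), then permute the other 7: (7)! = 5040.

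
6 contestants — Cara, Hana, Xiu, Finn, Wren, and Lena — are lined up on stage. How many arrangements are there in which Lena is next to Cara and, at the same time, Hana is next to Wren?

Treat {Lena,Cara} as one block (2 orders) and {Hana,Wren} as another (2 orders).
That leaves 4 units to arrange: 2 × 2 × 4! = 4 × 24 = 96.

96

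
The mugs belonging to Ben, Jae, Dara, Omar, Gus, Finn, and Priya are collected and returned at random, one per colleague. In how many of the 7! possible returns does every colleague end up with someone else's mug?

1854

This is the derangement count D_7: permutations of 7 items with no fixed point.
By inclusion–exclusion this is Σ_{j=0}^{7} (−1)^j C(7,j)·(7−j)!.
Computing: 5040 − 5040 + 2520 − 840 + 210 − 42 + 7 − 1 = 1854.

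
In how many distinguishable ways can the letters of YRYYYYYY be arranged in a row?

8

The 8 letters of YRYYYYYY have repeats: Y appearing 7 times.
The number of distinct arrangements is 8!/(7!) = 40320/5040 = 8.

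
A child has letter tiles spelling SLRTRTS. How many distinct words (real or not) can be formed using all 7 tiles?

SLRTRTS has 7 letters with R appearing twice, S appearing twice, and T appearing twice.
The number of distinct arrangements is 7!/(2!·2!·2!) = 5040/8 = 630.

630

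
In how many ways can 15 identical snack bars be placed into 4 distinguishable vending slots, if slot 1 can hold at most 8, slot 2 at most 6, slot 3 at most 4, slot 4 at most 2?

Without the upper bounds there are C(18,3) = 816 ways to split 15 among 4 vending slots.
Subtract solutions that violate a single cap (substitute x_i' = x_i − (cap_i+1)): x_1 ≥ 9 gives C(9,3) = 84; x_2 ≥ 7 gives C(11,3) = 165; x_3 ≥ 5 gives C(13,3) = 286; x_4 ≥ 3 gives C(15,3) = 455. Together 990.
Add back pairs where two caps are both exceeded: 0 + 4 + 20 + 20 + 56 + 120 = 220.
Subtract triples: 0 + 0 + 0 + 1 = 1.
By inclusion–exclusion the count is 816 − 990 + 220 − 1 = 45.

45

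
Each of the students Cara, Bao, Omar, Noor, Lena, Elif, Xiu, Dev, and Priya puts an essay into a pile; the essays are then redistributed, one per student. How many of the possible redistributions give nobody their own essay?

133496

Count assignments avoiding every fixed point. For any j of the 9 students fixed to their own essay, the other 9−j can be arranged in (9−j)! ways.
By inclusion–exclusion this is Σ_{j=0}^{9} (−1)^j C(9,j)·(9−j)!.
Computing: 362880 − 362880 + 181440 − 60480 + 15120 − 3024 + 504 − 72 + 9 − 1 = 133496.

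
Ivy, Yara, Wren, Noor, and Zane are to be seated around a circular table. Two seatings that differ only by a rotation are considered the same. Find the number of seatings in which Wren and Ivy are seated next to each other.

12

Glue Wren and Ivy into a block (2 internal orders). Seating 4 units around a circle gives (3)! arrangements.
So 2 × (3)! = 2 × 6 = 12.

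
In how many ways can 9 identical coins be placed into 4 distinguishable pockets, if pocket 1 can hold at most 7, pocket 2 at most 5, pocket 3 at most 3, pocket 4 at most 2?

Ignoring the caps, the number of non-negative solutions to x_1+…+x_4 = 9 is C(12,3) = 220.
Subtract solutions that violate a single cap (substitute x_i' = x_i − (cap_i+1)): x_1 ≥ 8 gives C(4,3) = 4; x_2 ≥ 6 gives C(6,3) = 20; x_3 ≥ 4 gives C(8,3) = 56; x_4 ≥ 3 gives C(9,3) = 84. Together 164.
Add back pairs where two caps are both exceeded: 0 + 0 + 0 + 0 + 1 + 10 = 11.
By inclusion–exclusion the count is 220 − 164 + 11 = 67.

67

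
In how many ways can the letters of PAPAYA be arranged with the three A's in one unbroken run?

12

Treat the 3 copies of A as a single block. The multiset to arrange is then {AAA, P, P, Y}, 4 items in all.
That gives (4)!/(2!) = 12 arrangements.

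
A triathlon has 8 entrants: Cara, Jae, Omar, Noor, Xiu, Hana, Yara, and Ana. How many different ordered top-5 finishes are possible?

6720

This is an ordered selection of 5 from 8: P(8,5).
That gives 8 × 7 × 6 × 5 × 4 = 6720.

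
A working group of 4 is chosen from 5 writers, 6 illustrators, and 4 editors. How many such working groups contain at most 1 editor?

990

Split by how many editors are chosen (0 through 1).
Sum: C(4,0)·C(11,4) + C(4,1)·C(11,3) = 330 + 660 = 990.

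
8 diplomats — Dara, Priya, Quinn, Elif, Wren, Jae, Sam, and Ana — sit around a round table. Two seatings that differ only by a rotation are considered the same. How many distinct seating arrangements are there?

Fix one person's seat to break rotational symmetry; the remaining 7 people can be arranged in (7)! = 5040 ways.

5040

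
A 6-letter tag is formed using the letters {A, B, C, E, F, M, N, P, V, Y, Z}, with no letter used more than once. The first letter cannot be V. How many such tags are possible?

The first letter has 11−1 = 10 choices (anything except V).
The remaining 5 letters are filled from the other 10 symbols without repetition: 10 × 9 × 8 × 7 × 6 = 30240.
Total: 10 × 30240 = 302400.

302400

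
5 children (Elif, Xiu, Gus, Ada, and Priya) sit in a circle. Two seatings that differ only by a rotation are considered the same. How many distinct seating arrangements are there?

Around a circle, 5 distinct people have 5!/5 = (4)! = 24 rotationally distinct seatings.

24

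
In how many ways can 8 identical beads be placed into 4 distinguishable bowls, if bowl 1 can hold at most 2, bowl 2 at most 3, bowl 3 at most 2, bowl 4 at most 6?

Without the upper bounds there are C(11,3) = 165 ways to split 8 among 4 bowls.
Subtract solutions that violate a single cap (substitute x_i' = x_i − (cap_i+1)): x_1 ≥ 3 gives C(8,3) = 56; x_2 ≥ 4 gives C(7,3) = 35; x_3 ≥ 3 gives C(8,3) = 56; x_4 ≥ 7 gives C(4,3) = 4. Together 151.
Add back pairs where two caps are both exceeded: 4 + 10 + 0 + 4 + 0 + 0 = 18.
By inclusion–exclusion the count is 165 − 151 + 18 = 32.

32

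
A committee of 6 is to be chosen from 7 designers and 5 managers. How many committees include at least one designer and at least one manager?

Total 6-person selections from all 12: C(12,6) = 924.
Subtract selections that omit an entire group: no designers → C(5,6) = 0; no managers → C(7,6) = 7.
Both groups omitted at once is impossible, so 924 − 7 = 917.

917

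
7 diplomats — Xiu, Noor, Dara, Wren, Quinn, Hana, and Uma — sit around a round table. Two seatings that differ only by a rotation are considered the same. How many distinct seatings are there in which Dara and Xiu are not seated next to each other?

480

All circular seatings of 7 people number (6)! = 720.
Seatings with Dara beside Xiu: treat them as a block with 2 internal orders, giving 2 × (5)! = 240.
Subtracting, 720 − 240 = 480.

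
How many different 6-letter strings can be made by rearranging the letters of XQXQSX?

60

The 6 letters of XQXQSX have repeats: Q appearing twice and X appearing 3 times.
Dividing 6! = 720 by 3!·2! = 12 for the repeated letters gives 60.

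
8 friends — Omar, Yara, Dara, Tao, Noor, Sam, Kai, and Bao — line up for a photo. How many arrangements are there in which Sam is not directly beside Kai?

Of the 8! = 40320 arrangements, those with Sam and Kai adjacent number 2 × 7! = 10080 (treat the pair as a block with 2 internal orders).
Complementary counting: 40320 − 10080 = 30240.

30240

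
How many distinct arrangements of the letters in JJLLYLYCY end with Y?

1680

Fix Y in the last position and arrange the remaining 8 letters.
Those 8 letters have J appearing twice, L appearing 3 times, and Y appearing twice, giving (8)!/(3!·2!·2!) = 1680.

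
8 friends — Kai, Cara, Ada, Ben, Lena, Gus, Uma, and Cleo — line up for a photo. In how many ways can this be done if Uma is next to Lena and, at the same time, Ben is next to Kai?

Treat {Uma,Lena} as one block (2 orders) and {Ben,Kai} as another (2 orders).
That leaves 6 units to arrange: 2 × 2 × 6! = 4 × 720 = 2880.

2880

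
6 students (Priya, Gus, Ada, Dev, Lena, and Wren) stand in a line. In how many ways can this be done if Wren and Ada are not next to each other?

Of the 6! = 720 arrangements, those with Wren and Ada adjacent number 2 × 5! = 240 (treat the pair as a block with 2 internal orders).
So 720 − 240 = 480 arrangements keep them apart.

480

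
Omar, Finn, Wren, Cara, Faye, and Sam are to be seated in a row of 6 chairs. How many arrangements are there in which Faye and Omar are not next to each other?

480

There are 6! = 720 arrangements in all. If Faye and Omar are adjacent, merging them into one block gives 2·(5)! = 240 arrangements.
Complementary counting: 720 − 240 = 480.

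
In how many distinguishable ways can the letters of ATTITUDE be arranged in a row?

ATTITUDE has 8 letters with T appearing 3 times.
Dividing 8! = 40320 by 3! = 6 for the repeated letters gives 6720.

6720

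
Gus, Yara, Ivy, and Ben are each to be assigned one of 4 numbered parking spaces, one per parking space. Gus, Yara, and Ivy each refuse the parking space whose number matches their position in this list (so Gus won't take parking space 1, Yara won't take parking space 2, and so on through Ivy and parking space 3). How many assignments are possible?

11

Let Aᵢ (for i ∈ {1, 2, 3}) be the placements that put person i in their forbidden parking space. Any j of these fix j positions, leaving (4−j)! ways to fill the rest, and there are C(3,j) ways to pick which j.
By inclusion–exclusion, the number of valid placements is Σ_{j=0}^{3} (−1)^j C(3,j)·(4−j)!.
Computing: 24 − 18 + 6 − 1 = 11.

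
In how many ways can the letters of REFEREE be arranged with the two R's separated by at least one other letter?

There are 7!/(4!·2!) = 105 arrangements of REFEREE in total.
Arrangements with the R's together: treat RR as one letter, giving (6)!/(4!) = 30.
Hence 105 − 30 = 75.

75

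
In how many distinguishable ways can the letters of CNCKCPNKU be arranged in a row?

15120

Letter multiplicities in CNCKCPNKU: C×3, K×2, N×2, P×1, U×1.
So there are 9! / (3!·2!·2!) = 15120 distinguishable arrangements.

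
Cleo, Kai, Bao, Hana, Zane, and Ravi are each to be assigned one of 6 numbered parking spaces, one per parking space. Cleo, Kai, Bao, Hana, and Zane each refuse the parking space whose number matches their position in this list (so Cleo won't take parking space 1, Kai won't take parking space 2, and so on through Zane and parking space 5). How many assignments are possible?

Let Aᵢ (for 1 ≤ i ≤ 5) be the placements that put person i in their forbidden parking space. Any j of these fix j positions, leaving (6−j)! ways to fill the rest, and there are C(5,j) ways to pick which j.
By inclusion–exclusion, the number of valid placements is Σ_{j=0}^{5} (−1)^j C(5,j)·(6−j)!.
Computing: 720 − 600 + 240 − 60 + 10 − 1 = 309.

309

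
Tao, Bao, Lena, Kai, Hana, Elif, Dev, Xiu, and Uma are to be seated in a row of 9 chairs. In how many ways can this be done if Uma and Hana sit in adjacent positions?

Place the 7 others and the Uma-Hana pair as 8 objects in a line; the pair has 2 internal arrangements.
That gives 2 × 8! = 2 × 40320 = 80640.

80640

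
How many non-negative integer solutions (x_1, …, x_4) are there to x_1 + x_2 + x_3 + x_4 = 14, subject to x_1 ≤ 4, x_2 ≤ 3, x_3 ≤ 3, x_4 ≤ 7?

20

Ignoring the caps, the number of non-negative solutions to x_1+…+x_4 = 14 is C(17,3) = 680.
Subtract solutions that violate a single cap (substitute x_i' = x_i − (cap_i+1)): x_1 ≥ 5 gives C(12,3) = 220; x_2 ≥ 4 gives C(13,3) = 286; x_3 ≥ 4 gives C(13,3) = 286; x_4 ≥ 8 gives C(9,3) = 84. Together 876.
Add back pairs where two caps are both exceeded: 56 + 56 + 4 + 84 + 10 + 10 = 220.
Subtract triples: 4 + 0 + 0 + 0 = 4.
By inclusion–exclusion the count is 680 − 876 + 220 − 4 = 20.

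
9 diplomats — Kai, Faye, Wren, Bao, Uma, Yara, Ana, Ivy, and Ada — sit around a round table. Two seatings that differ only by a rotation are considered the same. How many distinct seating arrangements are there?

40320

Fix one person's seat to break rotational symmetry; the remaining 8 people can be arranged in (8)! = 40320 ways.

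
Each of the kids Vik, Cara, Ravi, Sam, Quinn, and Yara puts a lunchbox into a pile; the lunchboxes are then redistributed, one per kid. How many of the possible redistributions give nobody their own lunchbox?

265

This is the derangement count D_6: permutations of 6 items with no fixed point.
By inclusion–exclusion this is Σ_{j=0}^{6} (−1)^j C(6,j)·(6−j)!.
Computing: 720 − 720 + 360 − 120 + 30 − 6 + 1 = 265.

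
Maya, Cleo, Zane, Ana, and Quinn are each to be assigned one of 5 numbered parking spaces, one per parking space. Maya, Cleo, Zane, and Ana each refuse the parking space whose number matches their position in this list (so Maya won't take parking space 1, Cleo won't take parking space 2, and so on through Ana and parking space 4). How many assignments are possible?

Let Aᵢ (for 1 ≤ i ≤ 4) be the placements that put person i in their forbidden parking space. Any j of these fix j positions, leaving (5−j)! ways to fill the rest, and there are C(4,j) ways to pick which j.
By inclusion–exclusion, the number of valid placements is Σ_{j=0}^{4} (−1)^j C(4,j)·(5−j)!.
Computing: 120 − 96 + 36 − 8 + 1 = 53.

53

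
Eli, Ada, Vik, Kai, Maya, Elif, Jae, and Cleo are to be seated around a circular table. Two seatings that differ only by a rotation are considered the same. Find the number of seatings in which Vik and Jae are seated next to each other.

1440

Treat {Vik, Jae} as one unit (2 internal orders) and seat the resulting 7 units around the table: (6)! circular arrangements.
So 2 × (6)! = 2 × 720 = 1440.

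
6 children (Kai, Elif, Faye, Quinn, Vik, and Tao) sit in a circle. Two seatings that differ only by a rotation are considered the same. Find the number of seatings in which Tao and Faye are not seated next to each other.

72

All circular seatings of 6 people number (5)! = 120.
Those with Tao next to Faye: fuse the pair into one unit and seat 5 units around a circle — 2·(4)! = 48.
Subtracting, 120 − 48 = 72.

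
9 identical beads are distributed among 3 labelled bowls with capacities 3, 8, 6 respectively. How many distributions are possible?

By stars and bars, unrestricted non-negative solutions to x_1+…+x_3 = 9 number C(9+2,2) = 55.
Subtract solutions that violate a single cap (substitute x_i' = x_i − (cap_i+1)): x_1 ≥ 4 gives C(7,2) = 21; x_2 ≥ 9 gives C(2,2) = 1; x_3 ≥ 7 gives C(4,2) = 6. Together 28.
No two caps can be exceeded simultaneously, so the pair terms are all 0.
By inclusion–exclusion the count is 55 − 28 + 0 = 27.

27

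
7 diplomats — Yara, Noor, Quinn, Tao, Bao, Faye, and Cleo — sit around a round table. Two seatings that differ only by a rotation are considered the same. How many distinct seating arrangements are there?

Seat Yara anywhere (absorbing the rotational symmetry), then permute the other 6: (6)! = 720.

720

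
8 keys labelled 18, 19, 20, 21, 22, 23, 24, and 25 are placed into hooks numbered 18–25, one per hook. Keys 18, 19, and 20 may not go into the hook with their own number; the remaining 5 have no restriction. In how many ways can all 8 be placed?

27240

Let Aᵢ (for i ∈ {18, 19, 20}) be the placements that put key i in its forbidden hook. Any j of these fix j positions, leaving (8−j)! ways to fill the rest, and there are C(3,j) ways to pick which j.
By inclusion–exclusion, the number of valid placements is Σ_{j=0}^{3} (−1)^j C(3,j)·(8−j)!.
Computing: 40320 − 15120 + 2160 − 120 = 27240.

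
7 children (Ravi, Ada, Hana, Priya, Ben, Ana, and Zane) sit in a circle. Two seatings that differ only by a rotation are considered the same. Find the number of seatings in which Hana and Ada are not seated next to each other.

480

All circular seatings of 7 people number (6)! = 720.
Those with Hana next to Ada: fuse the pair into one unit and seat 6 units around a circle — 2·(5)! = 240.
Subtracting, 720 − 240 = 480.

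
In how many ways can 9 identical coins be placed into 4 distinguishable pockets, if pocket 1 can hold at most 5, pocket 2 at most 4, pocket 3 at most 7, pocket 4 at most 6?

151

Without the upper bounds there are C(12,3) = 220 ways to split 9 among 4 pockets.
Subtract solutions that violate a single cap (substitute x_i' = x_i − (cap_i+1)): x_1 ≥ 6 gives C(6,3) = 20; x_2 ≥ 5 gives C(7,3) = 35; x_3 ≥ 8 gives C(4,3) = 4; x_4 ≥ 7 gives C(5,3) = 10. Together 69.
No two caps can be exceeded simultaneously, so the pair terms are all 0.
By inclusion–exclusion the count is 220 − 69 + 0 = 151.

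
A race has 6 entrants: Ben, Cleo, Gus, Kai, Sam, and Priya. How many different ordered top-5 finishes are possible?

This is an ordered selection of 5 from 6: P(6,5).
That gives 6 × 5 × 4 × 3 × 2 = 720.

720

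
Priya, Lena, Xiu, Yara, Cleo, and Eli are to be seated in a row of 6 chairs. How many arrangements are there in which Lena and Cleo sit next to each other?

Place the 4 others and the Lena-Cleo pair as 5 objects in a line; the pair has 2 internal arrangements.
So the count is 2·(5)! = 240.

240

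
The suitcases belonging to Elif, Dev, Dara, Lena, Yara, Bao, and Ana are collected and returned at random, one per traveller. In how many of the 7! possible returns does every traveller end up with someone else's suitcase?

1854

This is the derangement count D_7: permutations of 7 items with no fixed point.
By inclusion–exclusion this is Σ_{j=0}^{7} (−1)^j C(7,j)·(7−j)!.
Computing: 5040 − 5040 + 2520 − 840 + 210 − 42 + 7 − 1 = 1854.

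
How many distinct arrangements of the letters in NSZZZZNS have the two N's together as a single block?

105

Treat the 2 copies of N as a single block. The multiset to arrange is then {NN, S, S, Z, Z, Z, Z}, 7 items in all.
That gives (7)!/(4!·2!) = 105 arrangements.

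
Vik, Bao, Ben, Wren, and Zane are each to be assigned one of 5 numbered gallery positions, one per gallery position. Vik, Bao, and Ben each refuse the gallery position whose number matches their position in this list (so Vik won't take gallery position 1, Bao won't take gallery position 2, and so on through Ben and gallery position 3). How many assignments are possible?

Let Aᵢ (for i ∈ {1, 2, 3}) be the placements that put person i in their forbidden gallery position. Any j of these fix j positions, leaving (5−j)! ways to fill the rest, and there are C(3,j) ways to pick which j.
By inclusion–exclusion, the number of valid placements is Σ_{j=0}^{3} (−1)^j C(3,j)·(5−j)!.
Computing: 120 − 72 + 18 − 2 = 64.

64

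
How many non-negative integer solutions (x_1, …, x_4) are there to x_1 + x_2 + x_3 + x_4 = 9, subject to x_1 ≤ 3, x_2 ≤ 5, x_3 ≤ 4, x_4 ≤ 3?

Ignoring the caps, the number of non-negative solutions to x_1+…+x_4 = 9 is C(12,3) = 220.
Subtract solutions that violate a single cap (substitute x_i' = x_i − (cap_i+1)): x_1 ≥ 4 gives C(8,3) = 56; x_2 ≥ 6 gives C(6,3) = 20; x_3 ≥ 5 gives C(7,3) = 35; x_4 ≥ 4 gives C(8,3) = 56. Together 167.
Add back pairs where two caps are both exceeded: 0 + 1 + 4 + 0 + 0 + 1 = 6.
By inclusion–exclusion the count is 220 − 167 + 6 = 59.

59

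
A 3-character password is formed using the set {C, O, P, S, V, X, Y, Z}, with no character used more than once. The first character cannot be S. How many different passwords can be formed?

294

The first character has 8−1 = 7 choices (anything except S).
The remaining 2 characters are filled from the other 7 symbols without repetition: 7 × 6 = 42.
Total: 7 × 42 = 294.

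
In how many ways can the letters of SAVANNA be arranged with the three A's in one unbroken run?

60

Treat the 3 copies of A as a single block. The multiset to arrange is then {AAA, N, N, S, V}, 5 items in all.
That gives (5)!/(2!) = 60 arrangements.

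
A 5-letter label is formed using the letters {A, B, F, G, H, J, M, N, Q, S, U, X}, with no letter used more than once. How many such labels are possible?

95040

With no repetition, fill the 5 letters in order: 12 choices, then 11, down to 8.
That product is 12 × 11 × 10 × 9 × 8 = 95040.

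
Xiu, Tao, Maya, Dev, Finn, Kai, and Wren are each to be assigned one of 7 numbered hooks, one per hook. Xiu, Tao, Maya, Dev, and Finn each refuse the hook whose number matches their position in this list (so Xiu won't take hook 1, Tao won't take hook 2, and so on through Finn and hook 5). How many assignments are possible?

Let Aᵢ (for 1 ≤ i ≤ 5) be the placements that put person i in their forbidden hook. Any j of these fix j positions, leaving (7−j)! ways to fill the rest, and there are C(5,j) ways to pick which j.
By inclusion–exclusion, the number of valid placements is Σ_{j=0}^{5} (−1)^j C(5,j)·(7−j)!.
Computing: 5040 − 3600 + 1200 − 240 + 30 − 2 = 2428.

2428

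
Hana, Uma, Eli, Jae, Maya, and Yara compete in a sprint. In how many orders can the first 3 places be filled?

120

This is an ordered selection of 3 from 6: P(6,3).
That gives 6 × 5 × 4 = 120.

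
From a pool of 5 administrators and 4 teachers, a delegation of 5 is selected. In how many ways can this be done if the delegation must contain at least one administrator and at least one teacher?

With no constraint there are C(9,5) = 126 possible selections.
Subtract selections that omit an entire group: no administrators → C(4,5) = 0; no teachers → C(5,5) = 1.
Both groups omitted at once is impossible, so 126 − 1 = 125.

125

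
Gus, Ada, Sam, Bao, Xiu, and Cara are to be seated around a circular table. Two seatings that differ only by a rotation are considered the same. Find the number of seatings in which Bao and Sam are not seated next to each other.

72

All circular seatings of 6 people number (5)! = 120.
Those with Bao next to Sam: fuse the pair into one unit and seat 5 units around a circle — 2·(4)! = 48.
Subtracting, 120 − 48 = 72.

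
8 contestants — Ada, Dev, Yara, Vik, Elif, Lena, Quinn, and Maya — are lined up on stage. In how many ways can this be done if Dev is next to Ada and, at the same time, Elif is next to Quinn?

Treat {Dev,Ada} as one block (2 orders) and {Elif,Quinn} as another (2 orders).
That leaves 6 units to arrange: 2 × 2 × 6! = 4 × 720 = 2880.

2880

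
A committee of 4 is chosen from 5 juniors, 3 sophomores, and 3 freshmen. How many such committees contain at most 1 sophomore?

238

Split by how many sophomores are chosen (0 through 1).
Sum: C(3,0)·C(8,4) + C(3,1)·C(8,3) = 70 + 168 = 238.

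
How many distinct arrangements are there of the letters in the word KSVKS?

30

KSVKS has 5 letters with K appearing twice and S appearing twice.
So there are 5! / (2!·2!) = 30 distinguishable arrangements.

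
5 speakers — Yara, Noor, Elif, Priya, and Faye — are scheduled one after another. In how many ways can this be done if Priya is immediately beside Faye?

48

Glue Priya and Faye into one block (2 internal orders), leaving 4 units to arrange in a row.
So the count is 2·(4)! = 48.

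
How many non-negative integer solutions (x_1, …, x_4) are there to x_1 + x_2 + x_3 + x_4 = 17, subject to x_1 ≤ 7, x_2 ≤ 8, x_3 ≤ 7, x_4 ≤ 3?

128

Without the upper bounds there are C(20,3) = 1140 ways to split 17 among 4 variables.
Subtract solutions that violate a single cap (substitute x_i' = x_i − (cap_i+1)): x_1 ≥ 8 gives C(12,3) = 220; x_2 ≥ 9 gives C(11,3) = 165; x_3 ≥ 8 gives C(12,3) = 220; x_4 ≥ 4 gives C(16,3) = 560. Together 1165.
Add back pairs where two caps are both exceeded: 1 + 4 + 56 + 1 + 35 + 56 = 153.
By inclusion–exclusion the count is 1140 − 1165 + 153 = 128.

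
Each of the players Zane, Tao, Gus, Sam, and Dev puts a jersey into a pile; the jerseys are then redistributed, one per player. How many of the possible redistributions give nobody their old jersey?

Let Aᵢ be the assignments in which player i gets their old jersey. We want the size of the complement of A₁∪…∪A_5.
By inclusion–exclusion this is Σ_{j=0}^{5} (−1)^j C(5,j)·(5−j)!.
Computing: 120 − 120 + 60 − 20 + 5 − 1 = 44.

44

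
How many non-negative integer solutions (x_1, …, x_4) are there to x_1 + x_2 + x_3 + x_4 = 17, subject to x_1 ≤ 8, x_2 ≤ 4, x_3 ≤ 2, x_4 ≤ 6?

By stars and bars, unrestricted non-negative solutions to x_1+…+x_4 = 17 number C(17+3,3) = 1140.
Subtract solutions that violate a single cap (substitute x_i' = x_i − (cap_i+1)): x_1 ≥ 9 gives C(11,3) = 165; x_2 ≥ 5 gives C(15,3) = 455; x_3 ≥ 3 gives C(17,3) = 680; x_4 ≥ 7 gives C(13,3) = 286. Together 1586.
Add back pairs where two caps are both exceeded: 20 + 56 + 4 + 220 + 56 + 120 = 476.
Subtract triples: 1 + 0 + 0 + 10 = 11.
By inclusion–exclusion the count is 1140 − 1586 + 476 − 11 = 19.

19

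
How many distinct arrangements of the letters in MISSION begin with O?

180

With the first slot taken by O, it remains to arrange the other 6 letters (MISSIN).
Those 6 letters have I appearing twice and S appearing twice, giving (6)!/(2!·2!) = 180.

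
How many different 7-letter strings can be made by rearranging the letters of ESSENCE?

Letter multiplicities in ESSENCE: C×1, E×3, N×1, S×2.
So there are 7! / (3!·2!) = 420 distinguishable arrangements.

420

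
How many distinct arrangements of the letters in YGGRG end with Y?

With the last slot taken by Y, it remains to arrange the other 4 letters (GGRG).
Those 4 letters have G appearing 3 times, giving (4)!/(3!) = 4.

4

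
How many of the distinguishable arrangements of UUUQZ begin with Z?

Fix Z in the first position and arrange the remaining 4 letters.
Those 4 letters have U appearing 3 times, giving (4)!/(3!) = 4.

4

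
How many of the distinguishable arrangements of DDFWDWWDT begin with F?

Fix F in the first position and arrange the remaining 8 letters.
Those 8 letters have D appearing 4 times and W appearing 3 times, giving (8)!/(4!·3!) = 280.

280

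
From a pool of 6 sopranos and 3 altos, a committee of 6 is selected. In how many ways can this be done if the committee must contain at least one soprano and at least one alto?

Total 6-person selections from all 9: C(9,6) = 84.
Selections missing a whole group: no sopranos → C(3,6) = 0; no altos → C(6,6) = 1.
Both groups omitted at once is impossible, so 84 − 1 = 83.

83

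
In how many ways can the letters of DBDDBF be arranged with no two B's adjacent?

Total arrangements of DBDDBF: 6!/(3!·2!) = 60.
Arrangements with the B's together: treat BB as one letter, giving (5)!/(3!) = 20.
Subtracting, 60 − 20 = 40 arrangements keep the B's apart.

40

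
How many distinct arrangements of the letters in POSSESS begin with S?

120

With the first slot taken by S, it remains to arrange the other 6 letters (POSESS).
Those 6 letters have S appearing 3 times, giving (6)!/(3!) = 120.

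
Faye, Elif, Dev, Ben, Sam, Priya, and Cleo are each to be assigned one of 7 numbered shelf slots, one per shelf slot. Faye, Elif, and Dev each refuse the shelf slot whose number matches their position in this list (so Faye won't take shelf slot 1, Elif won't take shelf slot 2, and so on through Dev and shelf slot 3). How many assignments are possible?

3216

Let Aᵢ (for i ∈ {1, 2, 3}) be the placements that put person i in their forbidden shelf slot. Any j of these fix j positions, leaving (7−j)! ways to fill the rest, and there are C(3,j) ways to pick which j.
By inclusion–exclusion, the number of valid placements is Σ_{j=0}^{3} (−1)^j C(3,j)·(7−j)!.
Computing: 5040 − 2160 + 360 − 24 = 3216.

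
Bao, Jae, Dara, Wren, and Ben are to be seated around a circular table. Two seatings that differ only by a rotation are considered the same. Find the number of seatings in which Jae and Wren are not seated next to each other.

All circular seatings of 5 people number (4)! = 24.
Those with Jae next to Wren: fuse the pair into one unit and seat 4 units around a circle — 2·(3)! = 12.
Subtracting, 24 − 12 = 12.

12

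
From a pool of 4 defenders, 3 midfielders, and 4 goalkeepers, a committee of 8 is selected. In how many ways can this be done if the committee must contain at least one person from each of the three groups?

164

Unrestricted: C(11,8) = 165 ways to pick any 8 of the 11.
Selections missing a whole group: no defenders → C(7,8) = 0; no midfielders → C(8,8) = 1; no goalkeepers → C(7,8) = 0.
Add back selections omitting two groups (i.e. drawn from a single group): C(4,8) + C(3,8) + C(4,8) = 0.
By inclusion–exclusion: 165 − 1 + 0 = 164.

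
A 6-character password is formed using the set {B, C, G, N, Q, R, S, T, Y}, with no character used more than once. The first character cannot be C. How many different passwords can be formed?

53760

The first character has 9−1 = 8 choices (anything except C).
The remaining 5 characters are filled from the other 8 symbols without repetition: 8 × 7 × 6 × 5 × 4 = 6720.
Total: 8 × 6720 = 53760.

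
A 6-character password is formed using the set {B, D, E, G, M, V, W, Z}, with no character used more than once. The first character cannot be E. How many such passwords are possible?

The first character has 8−1 = 7 choices (anything except E).
The remaining 5 characters are filled from the other 7 symbols without repetition: 7 × 6 × 5 × 4 × 3 = 2520.
Total: 7 × 2520 = 17640.

17640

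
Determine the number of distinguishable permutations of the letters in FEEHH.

30

FEEHH has 5 letters with E appearing twice and H appearing twice.
So there are 5! / (2!·2!) = 30 distinguishable arrangements.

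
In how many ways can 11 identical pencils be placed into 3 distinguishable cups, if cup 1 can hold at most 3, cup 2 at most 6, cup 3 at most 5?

Without the upper bounds there are C(13,2) = 78 ways to split 11 among 3 cups.
Subtract solutions that violate a single cap (substitute x_i' = x_i − (cap_i+1)): x_1 ≥ 4 gives C(9,2) = 36; x_2 ≥ 7 gives C(6,2) = 15; x_3 ≥ 6 gives C(7,2) = 21. Together 72.
Add back pairs where two caps are both exceeded: 1 + 3 + 0 = 4.
By inclusion–exclusion the count is 78 − 72 + 4 = 10.

10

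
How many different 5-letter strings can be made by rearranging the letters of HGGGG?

5

The 5 letters of HGGGG have repeats: G appearing 4 times.
The number of distinct arrangements is 5!/(4!) = 120/24 = 5.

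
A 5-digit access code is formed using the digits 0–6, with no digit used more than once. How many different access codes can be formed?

This is a permutation of 5 out of 7: P(7,5) = 7!/2!.
7 × 6 × 5 × 4 × 3 = 2520.

2520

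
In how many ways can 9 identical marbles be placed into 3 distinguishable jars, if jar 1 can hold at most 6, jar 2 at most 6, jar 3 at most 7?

Ignoring the caps, the number of non-negative solutions to x_1+…+x_3 = 9 is C(11,2) = 55.
Subtract solutions that violate a single cap (substitute x_i' = x_i − (cap_i+1)): x_1 ≥ 7 gives C(4,2) = 6; x_2 ≥ 7 gives C(4,2) = 6; x_3 ≥ 8 gives C(3,2) = 3. Together 15.
No two caps can be exceeded simultaneously, so the pair terms are all 0.
By inclusion–exclusion the count is 55 − 15 + 0 = 40.

40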